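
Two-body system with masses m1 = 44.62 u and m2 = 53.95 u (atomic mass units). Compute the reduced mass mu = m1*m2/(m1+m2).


mu = m1 * m2 / (m1 + m2)
= 44.62 * 53.95 / (44.62 + 53.95)
= 2407.249 / 98.57
= 24.4217 u

24.4217


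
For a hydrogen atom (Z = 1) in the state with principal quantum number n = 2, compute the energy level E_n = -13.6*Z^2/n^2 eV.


E_n = -13.6 * Z^2 / n^2
= -13.6 * 1^2 / 2^2
= -13.6 * 1 / 4
= -3.4 eV

-3.4


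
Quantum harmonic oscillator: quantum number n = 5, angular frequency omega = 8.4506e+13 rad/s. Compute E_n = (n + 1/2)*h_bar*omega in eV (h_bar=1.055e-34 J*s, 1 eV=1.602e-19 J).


E = (n + 1/2) * h_bar * omega
= (5 + 0.5) * 1.055e-34 * 8.4506e+13
= 5.5 * 8.9154e-21
= 4.9035e-20 J
= 0.3061 eV

0.3061


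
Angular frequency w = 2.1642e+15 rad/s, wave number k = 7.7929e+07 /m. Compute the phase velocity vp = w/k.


vp = w / k
= 2.1642e+15 / 7.7929e+07
= 2.7771e+07 m/s

2.7771e+07


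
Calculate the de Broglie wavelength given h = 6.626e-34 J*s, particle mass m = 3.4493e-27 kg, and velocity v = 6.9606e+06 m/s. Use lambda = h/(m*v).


lambda = h / (m * v)
= 6.626e-34 / (3.4493e-27 * 6.9606e+06)
= 6.626e-34 / 2.4009e-20
= 2.7598e-14 m

2.7598e-14


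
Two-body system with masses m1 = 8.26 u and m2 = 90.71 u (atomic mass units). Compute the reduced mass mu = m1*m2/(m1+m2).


mu = m1 * m2 / (m1 + m2)
= 8.26 * 90.71 / (8.26 + 90.71)
= 749.2646 / 98.97
= 7.5706 u

7.5706


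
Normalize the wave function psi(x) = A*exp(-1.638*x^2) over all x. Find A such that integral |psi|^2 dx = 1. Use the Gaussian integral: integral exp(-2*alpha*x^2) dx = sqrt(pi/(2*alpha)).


integral |psi|^2 dx = A^2 * sqrt(pi/(2*alpha)) = 1
A^2 = sqrt(2*alpha/pi)
= sqrt(2 * 1.638 / pi)
= 1.021168
A = sqrt(1.021168)
= 1.0105

1.0105


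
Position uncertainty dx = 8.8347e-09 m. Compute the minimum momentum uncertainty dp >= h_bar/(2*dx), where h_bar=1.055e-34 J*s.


dp = h_bar / (2 * dx)
= 1.055e-34 / (2 * 8.8347e-09)
= 1.055e-34 / 1.7669e-08
= 5.9708e-27 kg*m/s

5.9708e-27


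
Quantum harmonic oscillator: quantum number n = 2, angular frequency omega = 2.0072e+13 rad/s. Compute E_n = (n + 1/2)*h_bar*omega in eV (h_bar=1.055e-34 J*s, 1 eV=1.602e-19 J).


E = (n + 1/2) * h_bar * omega
= (2 + 0.5) * 1.055e-34 * 2.0072e+13
= 2.5 * 2.1176e-21
= 5.2940e-21 J
= 0.033 eV

0.033


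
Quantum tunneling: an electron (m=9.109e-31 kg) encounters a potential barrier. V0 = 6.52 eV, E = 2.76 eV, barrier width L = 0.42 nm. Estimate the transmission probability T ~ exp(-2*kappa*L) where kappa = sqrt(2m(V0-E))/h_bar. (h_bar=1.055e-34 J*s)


V0 - E = 3.76 eV = 6.0235e-19 J
kappa = sqrt(2 * m * (V0-E)) / h_bar
= sqrt(2 * 9.109e-31 * 6.0235e-19) / 1.055e-34
= 9.9294e+09 /m
2*kappa*L = 2 * 9.9294e+09 * 0.42e-9
= 8.3407
T = exp(-8.3407) = 2.386059e-04

2.386059e-04


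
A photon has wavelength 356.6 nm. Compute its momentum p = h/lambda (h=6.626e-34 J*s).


p = h / lambda
= 6.626e-34 / (356.6e-9)
= 6.626e-34 / 3.5660e-07
= 1.8581e-27 kg*m/s

1.8581e-27


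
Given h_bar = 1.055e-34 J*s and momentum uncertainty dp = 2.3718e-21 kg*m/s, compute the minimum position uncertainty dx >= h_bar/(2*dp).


dx = h_bar / (2 * dp)
= 1.055e-34 / (2 * 2.3718e-21)
= 1.055e-34 / 4.7436e-21
= 2.2240e-14 m

2.2240e-14


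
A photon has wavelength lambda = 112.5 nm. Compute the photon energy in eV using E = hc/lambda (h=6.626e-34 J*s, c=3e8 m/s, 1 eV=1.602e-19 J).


E = hc / lambda
= (6.626e-34)(3e8) / (112.5e-9)
= 1.9878e-25 / 1.1250e-07
= 1.7669e-18 J
Converting to eV: 1.7669e-18 / 1.602e-19
= 11.0295 eV

11.0295


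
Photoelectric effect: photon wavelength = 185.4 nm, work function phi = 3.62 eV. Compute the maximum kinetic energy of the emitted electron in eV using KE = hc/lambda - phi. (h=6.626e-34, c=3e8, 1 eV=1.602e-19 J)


E_photon = hc / lambda
= (6.626e-34)(3e8) / (185.4e-9)
= 1.0722e-18 J
= 6.6927 eV
KE = E_photon - phi
= 6.6927 - 3.62
= 3.0727 eV

3.0727


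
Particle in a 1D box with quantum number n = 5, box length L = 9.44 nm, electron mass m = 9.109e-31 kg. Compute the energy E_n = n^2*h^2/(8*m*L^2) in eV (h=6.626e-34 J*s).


E = n^2 * h^2 / (8 * m * L^2)
= 5^2 * (6.626e-34)^2 / (8 * 9.109e-31 * (9.44e-9)^2)
= 25 * 4.3904e-67 / (8 * 9.109e-31 * 8.9114e-17)
= 1.6902e-20 J
= 0.1055 eV

0.1055


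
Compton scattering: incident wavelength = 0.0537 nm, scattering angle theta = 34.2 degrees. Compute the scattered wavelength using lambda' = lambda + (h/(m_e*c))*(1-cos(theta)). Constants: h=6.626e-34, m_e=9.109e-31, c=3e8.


Compton wavelength: h/(m_e*c) = 2.4247e-12 m
d_lambda = 2.4247e-12 * (1 - cos(34.2 deg))
= 2.4247e-12 * 0.172919
= 4.1928e-13 m = 0.000419 nm
lambda' = 0.0537 + 0.000419
= 0.054119 nm

0.054119


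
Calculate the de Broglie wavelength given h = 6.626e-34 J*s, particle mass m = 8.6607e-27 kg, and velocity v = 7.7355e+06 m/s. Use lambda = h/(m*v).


lambda = h / (m * v)
= 6.626e-34 / (8.6607e-27 * 7.7355e+06)
= 6.626e-34 / 6.6995e-20
= 9.8903e-15 m

9.8903e-15


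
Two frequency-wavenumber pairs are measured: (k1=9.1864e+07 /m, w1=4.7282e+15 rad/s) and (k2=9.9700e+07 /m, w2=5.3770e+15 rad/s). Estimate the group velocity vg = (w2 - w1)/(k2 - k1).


vg = (w2 - w1) / (k2 - k1)
= (5.3770e+15 - 4.7282e+15) / (9.9700e+07 - 9.1864e+07)
= 6.4880e+14 / 7.8360e+06
= 8.2797e+07 m/s

8.2797e+07


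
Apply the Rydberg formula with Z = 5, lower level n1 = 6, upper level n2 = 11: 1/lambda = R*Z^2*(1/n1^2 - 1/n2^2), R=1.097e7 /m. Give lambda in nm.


1/lambda = R * Z^2 * (1/n1^2 - 1/n2^2)
= 1.097e7 * 5^2 * (1/6^2 - 1/11^2)
= 1.097e7 * 25 * (0.027778 - 0.008264)
= 5.3515e+06 /m
lambda = 1 / 5.3515e+06
= 186.8626 nm

186.8626


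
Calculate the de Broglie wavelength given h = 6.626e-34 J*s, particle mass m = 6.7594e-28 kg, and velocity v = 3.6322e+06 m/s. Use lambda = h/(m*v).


lambda = h / (m * v)
= 6.626e-34 / (6.7594e-28 * 3.6322e+06)
= 6.626e-34 / 2.4551e-21
= 2.6988e-13 m

2.6988e-13


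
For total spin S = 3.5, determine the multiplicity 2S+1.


Spin multiplicity = 2S + 1
= 2 * 3.5 + 1
= 7.0 + 1
= 8

8


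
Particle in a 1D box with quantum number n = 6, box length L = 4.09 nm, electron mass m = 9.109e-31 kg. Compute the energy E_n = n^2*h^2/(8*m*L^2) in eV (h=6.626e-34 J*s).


E = n^2 * h^2 / (8 * m * L^2)
= 6^2 * (6.626e-34)^2 / (8 * 9.109e-31 * (4.09e-9)^2)
= 36 * 4.3904e-67 / (8 * 9.109e-31 * 1.6728e-17)
= 1.2966e-19 J
= 0.8093 eV

0.8093


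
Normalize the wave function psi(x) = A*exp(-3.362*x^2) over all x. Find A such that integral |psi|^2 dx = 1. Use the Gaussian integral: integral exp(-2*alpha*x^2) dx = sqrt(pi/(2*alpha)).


integral |psi|^2 dx = A^2 * sqrt(pi/(2*alpha)) = 1
A^2 = sqrt(2*alpha/pi)
= sqrt(2 * 3.362 / pi)
= 1.462982
A = sqrt(1.462982)
= 1.2095

1.2095


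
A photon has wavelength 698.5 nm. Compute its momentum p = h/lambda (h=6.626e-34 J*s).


p = h / lambda
= 6.626e-34 / (698.5e-9)
= 6.626e-34 / 6.9850e-07
= 9.4860e-28 kg*m/s

9.4860e-28


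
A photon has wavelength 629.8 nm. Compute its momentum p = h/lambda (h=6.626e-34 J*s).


p = h / lambda
= 6.626e-34 / (629.8e-9)
= 6.626e-34 / 6.2980e-07
= 1.0521e-27 kg*m/s

1.0521e-27


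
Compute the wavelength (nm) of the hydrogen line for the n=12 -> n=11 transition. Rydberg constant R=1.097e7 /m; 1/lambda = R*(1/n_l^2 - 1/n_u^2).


1/lambda = R * (1/n_l^2 - 1/n_u^2)
= 1.097e7 * (1/11^2 - 1/12^2)
= 1.097e7 * (0.008264 - 0.006944)
= 1.097e7 * 0.00132
= 1.4481e+04 /m
lambda = 1 / 1.4481e+04 = 69057.905 nm

69057.905


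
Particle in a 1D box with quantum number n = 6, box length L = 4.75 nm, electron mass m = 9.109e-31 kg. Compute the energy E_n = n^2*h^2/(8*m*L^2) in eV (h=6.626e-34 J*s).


E = n^2 * h^2 / (8 * m * L^2)
= 6^2 * (6.626e-34)^2 / (8 * 9.109e-31 * (4.75e-9)^2)
= 36 * 4.3904e-67 / (8 * 9.109e-31 * 2.2563e-17)
= 9.6130e-20 J
= 0.6001 eV

0.6001


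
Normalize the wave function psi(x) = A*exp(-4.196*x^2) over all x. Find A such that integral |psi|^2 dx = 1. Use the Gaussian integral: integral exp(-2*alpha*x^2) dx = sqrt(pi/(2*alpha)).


integral |psi|^2 dx = A^2 * sqrt(pi/(2*alpha)) = 1
A^2 = sqrt(2*alpha/pi)
= sqrt(2 * 4.196 / pi)
= 1.634398
A = sqrt(1.634398)
= 1.2784

1.2784


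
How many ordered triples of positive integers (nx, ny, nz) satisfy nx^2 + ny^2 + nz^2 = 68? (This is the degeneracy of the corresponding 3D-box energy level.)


Enumerate all (nx, ny, nz) with nx^2 + ny^2 + nz^2 = 68:
(4,4,6)
(4,6,4)
(6,4,4)
Total degeneracy = 3

3


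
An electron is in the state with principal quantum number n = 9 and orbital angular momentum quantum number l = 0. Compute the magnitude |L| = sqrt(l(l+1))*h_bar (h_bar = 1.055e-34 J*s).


L = sqrt(l*(l+1)) * h_bar
= sqrt(0 * 1) * 1.055e-34
= sqrt(0) * 1.055e-34
= 0.0 * 1.055e-34
= 0.0000e+00 J*s

0.0000e+00


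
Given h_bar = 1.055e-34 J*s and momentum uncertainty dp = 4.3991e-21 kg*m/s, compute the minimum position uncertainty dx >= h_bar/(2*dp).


dx = h_bar / (2 * dp)
= 1.055e-34 / (2 * 4.3991e-21)
= 1.055e-34 / 8.7982e-21
= 1.1991e-14 m

1.1991e-14


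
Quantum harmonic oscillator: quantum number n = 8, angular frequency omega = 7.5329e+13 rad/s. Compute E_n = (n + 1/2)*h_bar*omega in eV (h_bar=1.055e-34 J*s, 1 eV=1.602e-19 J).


E = (n + 1/2) * h_bar * omega
= (8 + 0.5) * 1.055e-34 * 7.5329e+13
= 8.5 * 7.9472e-21
= 6.7551e-20 J
= 0.4217 eV

0.4217


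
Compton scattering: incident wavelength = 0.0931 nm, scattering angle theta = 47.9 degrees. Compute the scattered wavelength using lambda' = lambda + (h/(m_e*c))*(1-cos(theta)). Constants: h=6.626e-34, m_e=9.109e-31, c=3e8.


Compton wavelength: h/(m_e*c) = 2.4247e-12 m
d_lambda = 2.4247e-12 * (1 - cos(47.9 deg))
= 2.4247e-12 * 0.329573
= 7.9912e-13 m = 0.000799 nm
lambda' = 0.0931 + 0.000799
= 0.093899 nm

0.093899


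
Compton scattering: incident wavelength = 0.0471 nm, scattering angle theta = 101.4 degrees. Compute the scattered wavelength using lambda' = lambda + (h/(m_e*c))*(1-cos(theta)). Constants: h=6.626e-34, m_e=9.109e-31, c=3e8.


Compton wavelength: h/(m_e*c) = 2.4247e-12 m
d_lambda = 2.4247e-12 * (1 - cos(101.4 deg))
= 2.4247e-12 * 1.197657
= 2.9040e-12 m = 0.002904 nm
lambda' = 0.0471 + 0.002904
= 0.050004 nm

0.050004


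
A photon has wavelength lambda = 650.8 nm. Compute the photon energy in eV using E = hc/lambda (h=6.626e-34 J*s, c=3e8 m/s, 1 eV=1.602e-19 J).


E = hc / lambda
= (6.626e-34)(3e8) / (650.8e-9)
= 1.9878e-25 / 6.5080e-07
= 3.0544e-19 J
Converting to eV: 3.0544e-19 / 1.602e-19
= 1.9066 eV

1.9066


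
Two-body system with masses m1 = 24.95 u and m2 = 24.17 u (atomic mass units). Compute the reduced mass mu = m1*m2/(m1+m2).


mu = m1 * m2 / (m1 + m2)
= 24.95 * 24.17 / (24.95 + 24.17)
= 603.0415 / 49.12
= 12.2769 u

12.2769


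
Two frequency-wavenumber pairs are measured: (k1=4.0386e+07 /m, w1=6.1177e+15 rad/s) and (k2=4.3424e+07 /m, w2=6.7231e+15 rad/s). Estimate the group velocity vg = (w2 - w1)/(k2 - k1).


vg = (w2 - w1) / (k2 - k1)
= (6.7231e+15 - 6.1177e+15) / (4.3424e+07 - 4.0386e+07)
= 6.0540e+14 / 3.0380e+06
= 1.9928e+08 m/s

1.9928e+08


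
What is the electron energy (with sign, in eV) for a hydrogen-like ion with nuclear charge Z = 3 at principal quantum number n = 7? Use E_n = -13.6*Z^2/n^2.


E_n = -13.6 * Z^2 / n^2
= -13.6 * 3^2 / 7^2
= -13.6 * 9 / 49
= -2.498 eV

-2.498


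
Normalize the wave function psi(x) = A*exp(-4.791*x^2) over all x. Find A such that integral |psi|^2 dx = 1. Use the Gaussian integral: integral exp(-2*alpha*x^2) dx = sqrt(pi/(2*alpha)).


integral |psi|^2 dx = A^2 * sqrt(pi/(2*alpha)) = 1
A^2 = sqrt(2*alpha/pi)
= sqrt(2 * 4.791 / pi)
= 1.746438
A = sqrt(1.746438)
= 1.3215

1.3215


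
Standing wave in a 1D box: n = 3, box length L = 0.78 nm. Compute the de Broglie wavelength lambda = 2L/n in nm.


lambda = 2L / n
= 2 * 0.78 / 3
= 1.56 / 3
= 0.52 nm

0.52


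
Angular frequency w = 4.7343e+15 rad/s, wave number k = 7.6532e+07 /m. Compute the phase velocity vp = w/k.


vp = w / k
= 4.7343e+15 / 7.6532e+07
= 6.1860e+07 m/s

6.1860e+07


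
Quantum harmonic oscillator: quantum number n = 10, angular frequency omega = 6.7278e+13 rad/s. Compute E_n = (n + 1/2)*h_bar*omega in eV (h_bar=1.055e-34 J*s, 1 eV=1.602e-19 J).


E = (n + 1/2) * h_bar * omega
= (10 + 0.5) * 1.055e-34 * 6.7278e+13
= 10.5 * 7.0978e-21
= 7.4527e-20 J
= 0.4652 eV

0.4652


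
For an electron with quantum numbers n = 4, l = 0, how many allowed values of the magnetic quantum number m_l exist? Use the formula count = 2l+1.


m_l ranges from -l to +l in integer steps
So m_l goes from -0 to +0
Count = 2l + 1 = 2*0 + 1
= 1

1


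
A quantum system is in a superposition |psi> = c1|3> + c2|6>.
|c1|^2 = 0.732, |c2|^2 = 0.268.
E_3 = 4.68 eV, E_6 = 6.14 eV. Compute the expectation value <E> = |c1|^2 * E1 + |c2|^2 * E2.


<E> = |c1|^2 * E1 + |c2|^2 * E2
= 0.732 * 4.68 + 0.268 * 6.14
= 3.4258 + 1.6455
= 5.0713 eV

5.0713


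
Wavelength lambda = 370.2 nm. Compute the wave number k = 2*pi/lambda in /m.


k = 2 * pi / lambda
= 6.2832 / (370.2e-9)
= 6.2832 / 3.7020e-07
= 1.6972e+07 /m

1.6972e+07


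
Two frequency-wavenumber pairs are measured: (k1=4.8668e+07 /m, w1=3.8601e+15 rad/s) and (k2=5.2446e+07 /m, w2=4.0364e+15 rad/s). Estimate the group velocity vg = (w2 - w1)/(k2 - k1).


vg = (w2 - w1) / (k2 - k1)
= (4.0364e+15 - 3.8601e+15) / (5.2446e+07 - 4.8668e+07)
= 1.7630e+14 / 3.7780e+06
= 4.6665e+07 m/s

4.6665e+07


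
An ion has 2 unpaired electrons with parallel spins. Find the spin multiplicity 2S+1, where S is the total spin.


Total spin S = N * (1/2) = 2 * 0.5 = 1.0
Spin multiplicity = 2S + 1
= 2 * 1.0 + 1
= 3

3


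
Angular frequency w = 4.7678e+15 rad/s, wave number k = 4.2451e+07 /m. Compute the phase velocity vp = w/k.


vp = w / k
= 4.7678e+15 / 4.2451e+07
= 1.1231e+08 m/s

1.1231e+08


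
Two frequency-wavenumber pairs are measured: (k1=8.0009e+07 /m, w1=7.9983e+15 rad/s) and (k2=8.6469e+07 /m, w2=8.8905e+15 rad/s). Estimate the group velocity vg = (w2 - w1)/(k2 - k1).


vg = (w2 - w1) / (k2 - k1)
= (8.8905e+15 - 7.9983e+15) / (8.6469e+07 - 8.0009e+07)
= 8.9220e+14 / 6.4600e+06
= 1.3811e+08 m/s

1.3811e+08


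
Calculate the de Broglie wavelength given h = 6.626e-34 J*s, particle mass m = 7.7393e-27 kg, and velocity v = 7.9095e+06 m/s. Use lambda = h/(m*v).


lambda = h / (m * v)
= 6.626e-34 / (7.7393e-27 * 7.9095e+06)
= 6.626e-34 / 6.1214e-20
= 1.0824e-14 m

1.0824e-14


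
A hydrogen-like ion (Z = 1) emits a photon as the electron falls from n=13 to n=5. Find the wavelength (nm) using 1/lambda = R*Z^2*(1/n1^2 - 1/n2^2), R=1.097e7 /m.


1/lambda = R * Z^2 * (1/n1^2 - 1/n2^2)
= 1.097e7 * 1^2 * (1/5^2 - 1/13^2)
= 1.097e7 * 1 * (0.04 - 0.005917)
= 3.7389e+05 /m
lambda = 1 / 3.7389e+05
= 2674.5923 nm

2674.5923


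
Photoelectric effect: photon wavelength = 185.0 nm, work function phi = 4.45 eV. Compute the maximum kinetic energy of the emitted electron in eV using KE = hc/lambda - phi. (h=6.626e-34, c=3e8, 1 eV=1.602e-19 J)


E_photon = hc / lambda
= (6.626e-34)(3e8) / (185.0e-9)
= 1.0745e-18 J
= 6.7072 eV
KE = E_photon - phi
= 6.7072 - 4.45
= 2.2572 eV

2.2572


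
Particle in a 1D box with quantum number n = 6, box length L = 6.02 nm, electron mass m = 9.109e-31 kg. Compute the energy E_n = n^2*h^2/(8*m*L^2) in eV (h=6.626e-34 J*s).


E = n^2 * h^2 / (8 * m * L^2)
= 6^2 * (6.626e-34)^2 / (8 * 9.109e-31 * (6.02e-9)^2)
= 36 * 4.3904e-67 / (8 * 9.109e-31 * 3.6240e-17)
= 5.9848e-20 J
= 0.3736 eV

0.3736


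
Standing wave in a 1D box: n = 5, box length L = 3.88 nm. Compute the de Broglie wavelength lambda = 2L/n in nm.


lambda = 2L / n
= 2 * 3.88 / 5
= 7.76 / 5
= 1.552 nm

1.552


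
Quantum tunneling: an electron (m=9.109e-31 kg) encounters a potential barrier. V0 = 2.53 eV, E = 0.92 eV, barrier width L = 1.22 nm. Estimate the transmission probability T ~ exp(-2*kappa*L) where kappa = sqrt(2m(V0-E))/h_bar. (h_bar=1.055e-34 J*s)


V0 - E = 1.61 eV = 2.5792e-19 J
kappa = sqrt(2 * m * (V0-E)) / h_bar
= sqrt(2 * 9.109e-31 * 2.5792e-19) / 1.055e-34
= 6.4974e+09 /m
2*kappa*L = 2 * 6.4974e+09 * 1.22e-9
= 15.8537
T = exp(-15.8537) = 1.302583e-07

1.302583e-07


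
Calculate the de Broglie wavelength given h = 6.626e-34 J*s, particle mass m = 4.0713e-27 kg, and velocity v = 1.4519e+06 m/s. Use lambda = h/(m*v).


lambda = h / (m * v)
= 6.626e-34 / (4.0713e-27 * 1.4519e+06)
= 6.626e-34 / 5.9111e-21
= 1.1209e-13 m

1.1209e-13


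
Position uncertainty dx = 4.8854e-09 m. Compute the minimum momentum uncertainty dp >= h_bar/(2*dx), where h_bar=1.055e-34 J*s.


dp = h_bar / (2 * dx)
= 1.055e-34 / (2 * 4.8854e-09)
= 1.055e-34 / 9.7708e-09
= 1.0797e-26 kg*m/s

1.0797e-26


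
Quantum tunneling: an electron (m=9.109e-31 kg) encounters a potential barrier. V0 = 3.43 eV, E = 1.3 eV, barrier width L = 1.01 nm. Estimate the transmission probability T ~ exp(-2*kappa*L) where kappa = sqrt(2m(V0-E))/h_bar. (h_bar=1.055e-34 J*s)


V0 - E = 2.13 eV = 3.4123e-19 J
kappa = sqrt(2 * m * (V0-E)) / h_bar
= sqrt(2 * 9.109e-31 * 3.4123e-19) / 1.055e-34
= 7.4734e+09 /m
2*kappa*L = 2 * 7.4734e+09 * 1.01e-9
= 15.0963
T = exp(-15.0963) = 2.778198e-07

2.778198e-07


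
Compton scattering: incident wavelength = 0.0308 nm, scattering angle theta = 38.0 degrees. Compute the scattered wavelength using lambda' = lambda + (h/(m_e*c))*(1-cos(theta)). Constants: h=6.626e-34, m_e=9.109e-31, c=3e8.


Compton wavelength: h/(m_e*c) = 2.4247e-12 m
d_lambda = 2.4247e-12 * (1 - cos(38.0 deg))
= 2.4247e-12 * 0.211989
= 5.1401e-13 m = 0.000514 nm
lambda' = 0.0308 + 0.000514
= 0.031314 nm

0.031314


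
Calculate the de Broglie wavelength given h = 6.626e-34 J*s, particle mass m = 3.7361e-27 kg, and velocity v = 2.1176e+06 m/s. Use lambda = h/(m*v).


lambda = h / (m * v)
= 6.626e-34 / (3.7361e-27 * 2.1176e+06)
= 6.626e-34 / 7.9116e-21
= 8.3751e-14 m

8.3751e-14


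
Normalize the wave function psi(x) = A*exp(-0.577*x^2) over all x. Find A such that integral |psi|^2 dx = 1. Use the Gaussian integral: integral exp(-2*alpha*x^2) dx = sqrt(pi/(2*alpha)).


integral |psi|^2 dx = A^2 * sqrt(pi/(2*alpha)) = 1
A^2 = sqrt(2*alpha/pi)
= sqrt(2 * 0.577 / pi)
= 0.606077
A = sqrt(0.606077)
= 0.7785

0.7785


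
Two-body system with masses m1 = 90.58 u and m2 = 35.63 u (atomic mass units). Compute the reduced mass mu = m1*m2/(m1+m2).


mu = m1 * m2 / (m1 + m2)
= 90.58 * 35.63 / (90.58 + 35.63)
= 3227.3654 / 126.21
= 25.5714 u

25.5714


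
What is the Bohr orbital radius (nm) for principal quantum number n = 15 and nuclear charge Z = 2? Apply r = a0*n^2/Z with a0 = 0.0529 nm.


r = a0 * n^2 / Z
= 0.0529 * 15^2 / 2
= 0.0529 * 225 / 2
= 5.9512 nm

5.9512


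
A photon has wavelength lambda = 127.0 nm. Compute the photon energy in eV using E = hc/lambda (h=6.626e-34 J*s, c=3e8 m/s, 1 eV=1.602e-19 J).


E = hc / lambda
= (6.626e-34)(3e8) / (127.0e-9)
= 1.9878e-25 / 1.2700e-07
= 1.5652e-18 J
Converting to eV: 1.5652e-18 / 1.602e-19
= 9.7703 eV

9.7703


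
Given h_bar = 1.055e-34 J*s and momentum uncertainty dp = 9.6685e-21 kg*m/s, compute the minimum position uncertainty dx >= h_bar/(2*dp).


dx = h_bar / (2 * dp)
= 1.055e-34 / (2 * 9.6685e-21)
= 1.055e-34 / 1.9337e-20
= 5.4559e-15 m

5.4559e-15


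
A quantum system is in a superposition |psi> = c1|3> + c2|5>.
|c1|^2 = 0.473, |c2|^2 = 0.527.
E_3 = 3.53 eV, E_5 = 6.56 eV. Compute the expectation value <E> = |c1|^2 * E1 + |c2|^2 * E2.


<E> = |c1|^2 * E1 + |c2|^2 * E2
= 0.473 * 3.53 + 0.527 * 6.56
= 1.6697 + 3.4571
= 5.1268 eV

5.1268


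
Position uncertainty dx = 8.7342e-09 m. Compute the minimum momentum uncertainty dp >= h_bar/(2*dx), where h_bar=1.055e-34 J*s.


dp = h_bar / (2 * dx)
= 1.055e-34 / (2 * 8.7342e-09)
= 1.055e-34 / 1.7468e-08
= 6.0395e-27 kg*m/s

6.0395e-27


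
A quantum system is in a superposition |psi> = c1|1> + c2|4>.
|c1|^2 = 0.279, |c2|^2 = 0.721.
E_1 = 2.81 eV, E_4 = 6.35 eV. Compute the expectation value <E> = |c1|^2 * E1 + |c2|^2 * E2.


<E> = |c1|^2 * E1 + |c2|^2 * E2
= 0.279 * 2.81 + 0.721 * 6.35
= 0.784 + 4.5783
= 5.3623 eV

5.3623


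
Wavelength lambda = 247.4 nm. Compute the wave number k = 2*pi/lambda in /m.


k = 2 * pi / lambda
= 6.2832 / (247.4e-9)
= 6.2832 / 2.4740e-07
= 2.5397e+07 /m

2.5397e+07


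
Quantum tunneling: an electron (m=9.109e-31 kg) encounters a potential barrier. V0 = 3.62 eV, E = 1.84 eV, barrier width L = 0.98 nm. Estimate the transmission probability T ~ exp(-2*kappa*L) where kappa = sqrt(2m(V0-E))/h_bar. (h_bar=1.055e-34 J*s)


V0 - E = 1.78 eV = 2.8516e-19 J
kappa = sqrt(2 * m * (V0-E)) / h_bar
= sqrt(2 * 9.109e-31 * 2.8516e-19) / 1.055e-34
= 6.8319e+09 /m
2*kappa*L = 2 * 6.8319e+09 * 0.98e-9
= 13.3905
T = exp(-13.3905) = 1.529681e-06

1.529681e-06


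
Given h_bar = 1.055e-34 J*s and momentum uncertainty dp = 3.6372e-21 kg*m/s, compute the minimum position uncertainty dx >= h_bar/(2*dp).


dx = h_bar / (2 * dp)
= 1.055e-34 / (2 * 3.6372e-21)
= 1.055e-34 / 7.2744e-21
= 1.4503e-14 m

1.4503e-14


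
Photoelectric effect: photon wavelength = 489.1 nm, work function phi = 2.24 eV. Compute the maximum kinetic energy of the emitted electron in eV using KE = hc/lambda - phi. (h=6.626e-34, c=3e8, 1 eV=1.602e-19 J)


E_photon = hc / lambda
= (6.626e-34)(3e8) / (489.1e-9)
= 4.0642e-19 J
= 2.537 eV
KE = E_photon - phi
= 2.537 - 2.24
= 0.297 eV

0.297


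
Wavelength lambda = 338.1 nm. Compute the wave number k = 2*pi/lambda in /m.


k = 2 * pi / lambda
= 6.2832 / (338.1e-9)
= 6.2832 / 3.3810e-07
= 1.8584e+07 /m

1.8584e+07


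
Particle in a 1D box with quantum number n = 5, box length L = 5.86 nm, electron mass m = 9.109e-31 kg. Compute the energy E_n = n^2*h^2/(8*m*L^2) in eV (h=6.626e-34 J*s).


E = n^2 * h^2 / (8 * m * L^2)
= 5^2 * (6.626e-34)^2 / (8 * 9.109e-31 * (5.86e-9)^2)
= 25 * 4.3904e-67 / (8 * 9.109e-31 * 3.4340e-17)
= 4.3862e-20 J
= 0.2738 eV

0.2738


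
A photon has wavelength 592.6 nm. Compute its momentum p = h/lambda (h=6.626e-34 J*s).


p = h / lambda
= 6.626e-34 / (592.6e-9)
= 6.626e-34 / 5.9260e-07
= 1.1181e-27 kg*m/s

1.1181e-27


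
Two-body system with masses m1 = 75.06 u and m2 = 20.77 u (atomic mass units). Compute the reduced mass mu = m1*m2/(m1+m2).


mu = m1 * m2 / (m1 + m2)
= 75.06 * 20.77 / (75.06 + 20.77)
= 1558.9962 / 95.83
= 16.2684 u

16.2684


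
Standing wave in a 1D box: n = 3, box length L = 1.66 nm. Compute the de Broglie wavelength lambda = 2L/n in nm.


lambda = 2L / n
= 2 * 1.66 / 3
= 3.32 / 3
= 1.1067 nm

1.1067


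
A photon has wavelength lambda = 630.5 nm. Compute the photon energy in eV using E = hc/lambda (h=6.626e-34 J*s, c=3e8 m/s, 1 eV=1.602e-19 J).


E = hc / lambda
= (6.626e-34)(3e8) / (630.5e-9)
= 1.9878e-25 / 6.3050e-07
= 3.1527e-19 J
Converting to eV: 3.1527e-19 / 1.602e-19
= 1.968 eV

1.968


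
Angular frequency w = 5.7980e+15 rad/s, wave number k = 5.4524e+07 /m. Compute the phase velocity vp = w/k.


vp = w / k
= 5.7980e+15 / 5.4524e+07
= 1.0634e+08 m/s

1.0634e+08


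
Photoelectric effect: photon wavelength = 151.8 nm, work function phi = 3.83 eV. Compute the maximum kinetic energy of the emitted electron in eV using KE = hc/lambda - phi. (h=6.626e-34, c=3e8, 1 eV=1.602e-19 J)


E_photon = hc / lambda
= (6.626e-34)(3e8) / (151.8e-9)
= 1.3095e-18 J
= 8.1741 eV
KE = E_photon - phi
= 8.1741 - 3.83
= 4.3441 eV

4.3441


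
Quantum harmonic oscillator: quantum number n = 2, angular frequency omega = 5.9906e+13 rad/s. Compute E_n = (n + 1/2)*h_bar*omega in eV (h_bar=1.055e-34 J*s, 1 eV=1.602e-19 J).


E = (n + 1/2) * h_bar * omega
= (2 + 0.5) * 1.055e-34 * 5.9906e+13
= 2.5 * 6.3201e-21
= 1.5800e-20 J
= 0.0986 eV

0.0986


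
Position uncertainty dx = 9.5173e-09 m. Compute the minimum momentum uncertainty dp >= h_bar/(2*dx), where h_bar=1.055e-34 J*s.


dp = h_bar / (2 * dx)
= 1.055e-34 / (2 * 9.5173e-09)
= 1.055e-34 / 1.9035e-08
= 5.5425e-27 kg*m/s

5.5425e-27


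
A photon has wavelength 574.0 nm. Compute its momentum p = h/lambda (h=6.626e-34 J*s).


p = h / lambda
= 6.626e-34 / (574.0e-9)
= 6.626e-34 / 5.7400e-07
= 1.1544e-27 kg*m/s

1.1544e-27


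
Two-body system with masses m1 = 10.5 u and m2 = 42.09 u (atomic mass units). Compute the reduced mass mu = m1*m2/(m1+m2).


mu = m1 * m2 / (m1 + m2)
= 10.5 * 42.09 / (10.5 + 42.09)
= 441.945 / 52.59
= 8.4036 u

8.4036


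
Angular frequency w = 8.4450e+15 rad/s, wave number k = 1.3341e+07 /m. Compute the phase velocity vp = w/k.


vp = w / k
= 8.4450e+15 / 1.3341e+07
= 6.3301e+08 m/s

6.3301e+08


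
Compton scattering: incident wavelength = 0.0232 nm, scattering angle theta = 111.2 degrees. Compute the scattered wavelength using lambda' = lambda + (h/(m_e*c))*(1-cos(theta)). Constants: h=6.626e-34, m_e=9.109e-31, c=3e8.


Compton wavelength: h/(m_e*c) = 2.4247e-12 m
d_lambda = 2.4247e-12 * (1 - cos(111.2 deg))
= 2.4247e-12 * 1.361625
= 3.3015e-12 m = 0.003302 nm
lambda' = 0.0232 + 0.003302
= 0.026502 nm

0.026502


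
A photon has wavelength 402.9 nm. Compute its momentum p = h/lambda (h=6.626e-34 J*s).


p = h / lambda
= 6.626e-34 / (402.9e-9)
= 6.626e-34 / 4.0290e-07
= 1.6446e-27 kg*m/s

1.6446e-27


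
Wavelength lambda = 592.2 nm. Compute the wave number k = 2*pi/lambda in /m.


k = 2 * pi / lambda
= 6.2832 / (592.2e-9)
= 6.2832 / 5.9220e-07
= 1.0610e+07 /m

1.0610e+07


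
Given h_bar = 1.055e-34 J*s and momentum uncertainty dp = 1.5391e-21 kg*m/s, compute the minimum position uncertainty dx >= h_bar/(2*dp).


dx = h_bar / (2 * dp)
= 1.055e-34 / (2 * 1.5391e-21)
= 1.055e-34 / 3.0782e-21
= 3.4273e-14 m

3.4273e-14


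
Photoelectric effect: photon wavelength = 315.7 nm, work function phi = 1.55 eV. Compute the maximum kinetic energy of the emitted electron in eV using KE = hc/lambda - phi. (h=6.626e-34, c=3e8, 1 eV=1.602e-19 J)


E_photon = hc / lambda
= (6.626e-34)(3e8) / (315.7e-9)
= 6.2965e-19 J
= 3.9304 eV
KE = E_photon - phi
= 3.9304 - 1.55
= 2.3804 eV

2.3804


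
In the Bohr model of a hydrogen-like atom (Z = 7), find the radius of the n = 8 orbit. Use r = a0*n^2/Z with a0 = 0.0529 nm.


r = a0 * n^2 / Z
= 0.0529 * 8^2 / 7
= 0.0529 * 64 / 7
= 0.4837 nm

0.4837


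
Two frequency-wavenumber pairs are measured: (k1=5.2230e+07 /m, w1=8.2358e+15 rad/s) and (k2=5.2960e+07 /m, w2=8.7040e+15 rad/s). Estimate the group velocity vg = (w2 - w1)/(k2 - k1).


vg = (w2 - w1) / (k2 - k1)
= (8.7040e+15 - 8.2358e+15) / (5.2960e+07 - 5.2230e+07)
= 4.6820e+14 / 7.3000e+05
= 6.4137e+08 m/s

6.4137e+08


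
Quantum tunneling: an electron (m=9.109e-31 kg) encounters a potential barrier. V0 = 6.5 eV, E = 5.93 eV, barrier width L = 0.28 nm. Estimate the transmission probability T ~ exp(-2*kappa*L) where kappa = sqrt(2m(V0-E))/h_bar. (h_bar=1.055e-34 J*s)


V0 - E = 0.57 eV = 9.1314e-20 J
kappa = sqrt(2 * m * (V0-E)) / h_bar
= sqrt(2 * 9.109e-31 * 9.1314e-20) / 1.055e-34
= 3.8660e+09 /m
2*kappa*L = 2 * 3.8660e+09 * 0.28e-9
= 2.165
T = exp(-2.165) = 1.147518e-01

1.147518e-01


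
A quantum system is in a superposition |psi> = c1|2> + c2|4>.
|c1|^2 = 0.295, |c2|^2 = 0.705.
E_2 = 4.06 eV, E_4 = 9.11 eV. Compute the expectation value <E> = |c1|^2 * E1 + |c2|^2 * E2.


<E> = |c1|^2 * E1 + |c2|^2 * E2
= 0.295 * 4.06 + 0.705 * 9.11
= 1.1977 + 6.4225
= 7.6202 eV

7.6202


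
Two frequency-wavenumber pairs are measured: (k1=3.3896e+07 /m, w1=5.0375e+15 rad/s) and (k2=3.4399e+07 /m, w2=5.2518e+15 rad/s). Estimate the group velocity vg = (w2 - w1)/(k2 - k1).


vg = (w2 - w1) / (k2 - k1)
= (5.2518e+15 - 5.0375e+15) / (3.4399e+07 - 3.3896e+07)
= 2.1430e+14 / 5.0300e+05
= 4.2604e+08 m/s

4.2604e+08


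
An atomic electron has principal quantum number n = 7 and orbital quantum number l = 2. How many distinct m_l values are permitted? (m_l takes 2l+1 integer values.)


m_l ranges from -l to +l in integer steps
So m_l goes from -2 to +2
Count = 2l + 1 = 2*2 + 1
= 5

5


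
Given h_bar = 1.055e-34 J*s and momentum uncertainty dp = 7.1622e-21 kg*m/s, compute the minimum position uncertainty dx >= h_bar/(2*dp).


dx = h_bar / (2 * dp)
= 1.055e-34 / (2 * 7.1622e-21)
= 1.055e-34 / 1.4324e-20
= 7.3651e-15 m

7.3651e-15


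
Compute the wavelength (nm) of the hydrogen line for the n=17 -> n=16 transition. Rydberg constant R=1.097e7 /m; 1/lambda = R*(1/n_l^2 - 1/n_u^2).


1/lambda = R * (1/n_l^2 - 1/n_u^2)
= 1.097e7 * (1/16^2 - 1/17^2)
= 1.097e7 * (0.003906 - 0.00346)
= 1.097e7 * 0.000446
= 4.8931e+03 /m
lambda = 1 / 4.8931e+03 = 204370.045 nm

204370.045


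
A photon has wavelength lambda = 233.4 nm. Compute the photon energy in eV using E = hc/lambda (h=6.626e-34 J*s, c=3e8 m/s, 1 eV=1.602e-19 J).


E = hc / lambda
= (6.626e-34)(3e8) / (233.4e-9)
= 1.9878e-25 / 2.3340e-07
= 8.5167e-19 J
Converting to eV: 8.5167e-19 / 1.602e-19
= 5.3163 eV

5.3163


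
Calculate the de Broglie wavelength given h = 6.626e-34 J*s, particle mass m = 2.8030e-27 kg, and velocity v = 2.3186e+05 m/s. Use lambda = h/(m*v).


lambda = h / (m * v)
= 6.626e-34 / (2.8030e-27 * 2.3186e+05)
= 6.626e-34 / 6.4990e-22
= 1.0195e-12 m

1.0195e-12


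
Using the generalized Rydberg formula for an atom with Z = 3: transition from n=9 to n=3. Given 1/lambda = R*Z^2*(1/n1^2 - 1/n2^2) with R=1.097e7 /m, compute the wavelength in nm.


1/lambda = R * Z^2 * (1/n1^2 - 1/n2^2)
= 1.097e7 * 3^2 * (1/3^2 - 1/9^2)
= 1.097e7 * 9 * (0.111111 - 0.012346)
= 9.7511e+06 /m
lambda = 1 / 9.7511e+06
= 102.5524 nm

102.5524


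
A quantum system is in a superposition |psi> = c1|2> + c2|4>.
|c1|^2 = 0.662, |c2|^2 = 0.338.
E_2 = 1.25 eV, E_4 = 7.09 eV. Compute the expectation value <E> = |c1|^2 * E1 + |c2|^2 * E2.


<E> = |c1|^2 * E1 + |c2|^2 * E2
= 0.662 * 1.25 + 0.338 * 7.09
= 0.8275 + 2.3964
= 3.2239 eV

3.2239


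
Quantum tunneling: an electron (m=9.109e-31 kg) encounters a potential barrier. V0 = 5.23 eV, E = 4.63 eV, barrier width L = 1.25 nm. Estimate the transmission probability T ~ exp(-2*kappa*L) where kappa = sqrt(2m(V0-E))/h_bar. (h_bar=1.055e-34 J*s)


V0 - E = 0.6 eV = 9.6120e-20 J
kappa = sqrt(2 * m * (V0-E)) / h_bar
= sqrt(2 * 9.109e-31 * 9.6120e-20) / 1.055e-34
= 3.9665e+09 /m
2*kappa*L = 2 * 3.9665e+09 * 1.25e-9
= 9.9162
T = exp(-9.9162) = 4.936896e-05

4.936896e-05


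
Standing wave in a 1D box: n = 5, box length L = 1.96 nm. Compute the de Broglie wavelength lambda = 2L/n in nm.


lambda = 2L / n
= 2 * 1.96 / 5
= 3.92 / 5
= 0.784 nm

0.784


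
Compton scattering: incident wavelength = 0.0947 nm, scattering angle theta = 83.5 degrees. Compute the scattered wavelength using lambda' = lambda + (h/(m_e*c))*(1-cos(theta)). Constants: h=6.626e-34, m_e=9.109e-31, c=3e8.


Compton wavelength: h/(m_e*c) = 2.4247e-12 m
d_lambda = 2.4247e-12 * (1 - cos(83.5 deg))
= 2.4247e-12 * 0.886797
= 2.1502e-12 m = 0.00215 nm
lambda' = 0.0947 + 0.00215
= 0.09685 nm

0.09685


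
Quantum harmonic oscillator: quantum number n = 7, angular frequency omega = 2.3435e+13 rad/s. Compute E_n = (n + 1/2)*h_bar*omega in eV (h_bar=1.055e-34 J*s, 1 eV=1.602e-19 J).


E = (n + 1/2) * h_bar * omega
= (7 + 0.5) * 1.055e-34 * 2.3435e+13
= 7.5 * 2.4724e-21
= 1.8543e-20 J
= 0.1157 eV

0.1157


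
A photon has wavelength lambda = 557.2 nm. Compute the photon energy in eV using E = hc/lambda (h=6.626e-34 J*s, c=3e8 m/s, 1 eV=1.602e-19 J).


E = hc / lambda
= (6.626e-34)(3e8) / (557.2e-9)
= 1.9878e-25 / 5.5720e-07
= 3.5675e-19 J
Converting to eV: 3.5675e-19 / 1.602e-19
= 2.2269 eV

2.2269


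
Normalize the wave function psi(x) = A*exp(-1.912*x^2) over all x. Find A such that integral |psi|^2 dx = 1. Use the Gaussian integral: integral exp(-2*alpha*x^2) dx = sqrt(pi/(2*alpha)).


integral |psi|^2 dx = A^2 * sqrt(pi/(2*alpha)) = 1
A^2 = sqrt(2*alpha/pi)
= sqrt(2 * 1.912 / pi)
= 1.103276
A = sqrt(1.103276)
= 1.0504

1.0504


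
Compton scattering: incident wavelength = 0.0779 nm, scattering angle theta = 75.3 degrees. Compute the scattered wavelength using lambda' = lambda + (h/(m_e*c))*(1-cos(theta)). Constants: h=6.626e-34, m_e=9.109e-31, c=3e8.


Compton wavelength: h/(m_e*c) = 2.4247e-12 m
d_lambda = 2.4247e-12 * (1 - cos(75.3 deg))
= 2.4247e-12 * 0.746242
= 1.8094e-12 m = 0.001809 nm
lambda' = 0.0779 + 0.001809
= 0.079709 nm

0.079709


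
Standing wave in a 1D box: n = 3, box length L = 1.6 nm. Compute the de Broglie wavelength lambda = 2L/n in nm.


lambda = 2L / n
= 2 * 1.6 / 3
= 3.2 / 3
= 1.0667 nm

1.0667


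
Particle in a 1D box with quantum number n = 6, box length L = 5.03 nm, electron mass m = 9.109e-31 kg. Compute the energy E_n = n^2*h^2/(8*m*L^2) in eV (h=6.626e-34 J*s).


E = n^2 * h^2 / (8 * m * L^2)
= 6^2 * (6.626e-34)^2 / (8 * 9.109e-31 * (5.03e-9)^2)
= 36 * 4.3904e-67 / (8 * 9.109e-31 * 2.5301e-17)
= 8.5725e-20 J
= 0.5351 eV

0.5351


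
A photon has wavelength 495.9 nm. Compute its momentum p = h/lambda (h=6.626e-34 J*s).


p = h / lambda
= 6.626e-34 / (495.9e-9)
= 6.626e-34 / 4.9590e-07
= 1.3362e-27 kg*m/s

1.3362e-27


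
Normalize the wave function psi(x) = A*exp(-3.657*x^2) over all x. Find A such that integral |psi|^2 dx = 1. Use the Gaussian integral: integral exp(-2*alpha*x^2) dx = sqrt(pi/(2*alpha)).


integral |psi|^2 dx = A^2 * sqrt(pi/(2*alpha)) = 1
A^2 = sqrt(2*alpha/pi)
= sqrt(2 * 3.657 / pi)
= 1.525817
A = sqrt(1.525817)
= 1.2352

1.2352


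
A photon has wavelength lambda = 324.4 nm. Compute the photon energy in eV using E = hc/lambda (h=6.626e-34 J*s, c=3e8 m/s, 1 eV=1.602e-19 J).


E = hc / lambda
= (6.626e-34)(3e8) / (324.4e-9)
= 1.9878e-25 / 3.2440e-07
= 6.1276e-19 J
Converting to eV: 6.1276e-19 / 1.602e-19
= 3.825 eV

3.825


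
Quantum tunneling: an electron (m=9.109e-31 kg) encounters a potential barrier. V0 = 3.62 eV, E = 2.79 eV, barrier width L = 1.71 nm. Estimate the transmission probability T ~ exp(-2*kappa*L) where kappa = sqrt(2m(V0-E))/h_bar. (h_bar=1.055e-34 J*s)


V0 - E = 0.83 eV = 1.3297e-19 J
kappa = sqrt(2 * m * (V0-E)) / h_bar
= sqrt(2 * 9.109e-31 * 1.3297e-19) / 1.055e-34
= 4.6652e+09 /m
2*kappa*L = 2 * 4.6652e+09 * 1.71e-9
= 15.9549
T = exp(-15.9549) = 1.177258e-07

1.177258e-07


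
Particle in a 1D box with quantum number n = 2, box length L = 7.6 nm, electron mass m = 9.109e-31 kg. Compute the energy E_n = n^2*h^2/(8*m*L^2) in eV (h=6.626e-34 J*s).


E = n^2 * h^2 / (8 * m * L^2)
= 2^2 * (6.626e-34)^2 / (8 * 9.109e-31 * (7.6e-9)^2)
= 4 * 4.3904e-67 / (8 * 9.109e-31 * 5.7760e-17)
= 4.1723e-21 J
= 0.026 eV

0.026


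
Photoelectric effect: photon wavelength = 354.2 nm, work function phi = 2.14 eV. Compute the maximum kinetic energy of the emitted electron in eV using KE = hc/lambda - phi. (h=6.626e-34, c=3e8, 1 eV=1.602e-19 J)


E_photon = hc / lambda
= (6.626e-34)(3e8) / (354.2e-9)
= 5.6121e-19 J
= 3.5032 eV
KE = E_photon - phi
= 3.5032 - 2.14
= 1.3632 eV

1.3632


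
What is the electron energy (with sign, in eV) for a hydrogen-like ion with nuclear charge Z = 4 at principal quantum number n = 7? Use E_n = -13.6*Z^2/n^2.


E_n = -13.6 * Z^2 / n^2
= -13.6 * 4^2 / 7^2
= -13.6 * 16 / 49
= -4.4408 eV

-4.4408


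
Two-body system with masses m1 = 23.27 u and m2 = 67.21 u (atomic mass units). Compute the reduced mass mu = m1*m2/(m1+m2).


mu = m1 * m2 / (m1 + m2)
= 23.27 * 67.21 / (23.27 + 67.21)
= 1563.9767 / 90.48
= 17.2853 u

17.2853


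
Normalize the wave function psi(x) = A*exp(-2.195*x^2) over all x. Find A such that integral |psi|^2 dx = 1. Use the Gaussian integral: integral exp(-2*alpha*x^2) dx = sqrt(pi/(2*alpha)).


integral |psi|^2 dx = A^2 * sqrt(pi/(2*alpha)) = 1
A^2 = sqrt(2*alpha/pi)
= sqrt(2 * 2.195 / pi)
= 1.182108
A = sqrt(1.182108)
= 1.0872

1.0872


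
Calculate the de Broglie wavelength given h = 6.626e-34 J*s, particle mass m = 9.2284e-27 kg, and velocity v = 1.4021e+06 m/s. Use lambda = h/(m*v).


lambda = h / (m * v)
= 6.626e-34 / (9.2284e-27 * 1.4021e+06)
= 6.626e-34 / 1.2939e-20
= 5.1209e-14 m

5.1209e-14


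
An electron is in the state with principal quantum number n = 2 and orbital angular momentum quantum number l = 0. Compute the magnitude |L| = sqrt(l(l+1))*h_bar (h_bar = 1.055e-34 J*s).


L = sqrt(l*(l+1)) * h_bar
= sqrt(0 * 1) * 1.055e-34
= sqrt(0) * 1.055e-34
= 0.0 * 1.055e-34
= 0.0000e+00 J*s

0.0000e+00


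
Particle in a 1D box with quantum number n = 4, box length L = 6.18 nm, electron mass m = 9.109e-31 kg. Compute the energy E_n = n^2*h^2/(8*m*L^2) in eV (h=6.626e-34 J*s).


E = n^2 * h^2 / (8 * m * L^2)
= 4^2 * (6.626e-34)^2 / (8 * 9.109e-31 * (6.18e-9)^2)
= 16 * 4.3904e-67 / (8 * 9.109e-31 * 3.8192e-17)
= 2.5240e-20 J
= 0.1576 eV

0.1576


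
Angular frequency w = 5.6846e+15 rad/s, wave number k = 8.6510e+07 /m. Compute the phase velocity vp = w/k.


vp = w / k
= 5.6846e+15 / 8.6510e+07
= 6.5710e+07 m/s

6.5710e+07


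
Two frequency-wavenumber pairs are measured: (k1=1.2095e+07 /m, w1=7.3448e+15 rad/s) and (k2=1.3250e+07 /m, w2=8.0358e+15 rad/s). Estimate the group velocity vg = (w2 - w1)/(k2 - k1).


vg = (w2 - w1) / (k2 - k1)
= (8.0358e+15 - 7.3448e+15) / (1.3250e+07 - 1.2095e+07)
= 6.9100e+14 / 1.1550e+06
= 5.9827e+08 m/s

5.9827e+08


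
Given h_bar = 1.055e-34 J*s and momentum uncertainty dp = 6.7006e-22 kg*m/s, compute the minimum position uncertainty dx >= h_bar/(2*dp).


dx = h_bar / (2 * dp)
= 1.055e-34 / (2 * 6.7006e-22)
= 1.055e-34 / 1.3401e-21
= 7.8724e-14 m

7.8724e-14


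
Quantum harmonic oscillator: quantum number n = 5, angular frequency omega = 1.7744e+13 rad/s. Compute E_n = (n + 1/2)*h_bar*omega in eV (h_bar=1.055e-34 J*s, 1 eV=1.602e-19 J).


E = (n + 1/2) * h_bar * omega
= (5 + 0.5) * 1.055e-34 * 1.7744e+13
= 5.5 * 1.8720e-21
= 1.0296e-20 J
= 0.0643 eV

0.0643


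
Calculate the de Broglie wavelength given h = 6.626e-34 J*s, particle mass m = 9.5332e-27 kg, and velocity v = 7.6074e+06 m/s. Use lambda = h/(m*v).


lambda = h / (m * v)
= 6.626e-34 / (9.5332e-27 * 7.6074e+06)
= 6.626e-34 / 7.2523e-20
= 9.1364e-15 m

9.1364e-15


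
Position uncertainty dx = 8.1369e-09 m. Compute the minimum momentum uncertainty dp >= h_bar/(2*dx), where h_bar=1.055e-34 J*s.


dp = h_bar / (2 * dx)
= 1.055e-34 / (2 * 8.1369e-09)
= 1.055e-34 / 1.6274e-08
= 6.4828e-27 kg*m/s

6.4828e-27


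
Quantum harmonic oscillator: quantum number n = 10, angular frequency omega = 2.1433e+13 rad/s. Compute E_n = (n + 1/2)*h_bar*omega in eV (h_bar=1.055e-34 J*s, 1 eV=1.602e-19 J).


E = (n + 1/2) * h_bar * omega
= (10 + 0.5) * 1.055e-34 * 2.1433e+13
= 10.5 * 2.2612e-21
= 2.3742e-20 J
= 0.1482 eV

0.1482


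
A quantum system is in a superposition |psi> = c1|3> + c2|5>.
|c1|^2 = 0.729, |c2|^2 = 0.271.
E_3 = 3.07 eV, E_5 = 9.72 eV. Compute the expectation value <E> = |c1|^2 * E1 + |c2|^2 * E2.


<E> = |c1|^2 * E1 + |c2|^2 * E2
= 0.729 * 3.07 + 0.271 * 9.72
= 2.238 + 2.6341
= 4.8721 eV

4.8721


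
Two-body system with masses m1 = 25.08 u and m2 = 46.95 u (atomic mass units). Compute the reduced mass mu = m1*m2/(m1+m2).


mu = m1 * m2 / (m1 + m2)
= 25.08 * 46.95 / (25.08 + 46.95)
= 1177.506 / 72.03
= 16.3474 u

16.3474


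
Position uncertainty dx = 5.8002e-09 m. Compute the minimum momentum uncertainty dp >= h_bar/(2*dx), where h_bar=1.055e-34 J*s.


dp = h_bar / (2 * dx)
= 1.055e-34 / (2 * 5.8002e-09)
= 1.055e-34 / 1.1600e-08
= 9.0945e-27 kg*m/s

9.0945e-27


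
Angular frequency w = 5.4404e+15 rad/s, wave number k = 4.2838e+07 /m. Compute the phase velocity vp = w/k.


vp = w / k
= 5.4404e+15 / 4.2838e+07
= 1.2700e+08 m/s

1.2700e+08


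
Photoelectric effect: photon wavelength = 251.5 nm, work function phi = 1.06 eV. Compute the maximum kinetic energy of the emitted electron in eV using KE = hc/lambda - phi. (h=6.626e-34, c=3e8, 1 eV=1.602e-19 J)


E_photon = hc / lambda
= (6.626e-34)(3e8) / (251.5e-9)
= 7.9038e-19 J
= 4.9337 eV
KE = E_photon - phi
= 4.9337 - 1.06
= 3.8737 eV

3.8737
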